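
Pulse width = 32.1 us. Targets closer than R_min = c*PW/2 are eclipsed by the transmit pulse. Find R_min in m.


R_min = 3e8 * 32.1e-6 / 2 = 4815.0 m

4815.0 m


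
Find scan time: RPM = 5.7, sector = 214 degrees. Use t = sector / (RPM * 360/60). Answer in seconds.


t = 214 / (5.7 * 360) * 60 = 6.26 s

6.26 s


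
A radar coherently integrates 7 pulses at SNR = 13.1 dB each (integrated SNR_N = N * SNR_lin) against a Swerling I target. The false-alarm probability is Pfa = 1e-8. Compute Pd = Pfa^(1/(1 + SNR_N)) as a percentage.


SNR_lin = 10^(13.1/10) = 20.41738
SNR_N = 7 * 20.41738 = 142.92166
1/(1 + SNR_N) = 1/143.92166 = 0.0069482
Pd = (1e-8)^0.0069482 = 0.87986
Pd = 88.0%

88.0%


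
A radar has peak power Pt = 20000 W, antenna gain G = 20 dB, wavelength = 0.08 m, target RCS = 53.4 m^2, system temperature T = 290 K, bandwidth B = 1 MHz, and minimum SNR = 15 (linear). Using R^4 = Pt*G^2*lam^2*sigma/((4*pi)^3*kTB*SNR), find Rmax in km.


G_lin = 10^(20/10) = 100.0
R^4 = 20000 * 100.0^2 * 0.08^2 * 53.4 / ((4*pi)^3 * 1.38e-23 * 290 * 1000000.0 * 15)
R^4 = 5.7379e17 m^4
R_max = (5.7379e17)^(1/4) = 27522.5 m = 27.5 km

27.5 km


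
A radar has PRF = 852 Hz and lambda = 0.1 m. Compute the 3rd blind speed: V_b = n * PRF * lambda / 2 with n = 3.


V_blind = 3 * 852 * 0.1 / 2 = 127.8 m/s

127.8 m/s


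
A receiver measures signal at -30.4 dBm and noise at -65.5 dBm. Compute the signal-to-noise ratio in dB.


SNR = -30.4 - (-65.5) = 35.1 dB

35.1 dB


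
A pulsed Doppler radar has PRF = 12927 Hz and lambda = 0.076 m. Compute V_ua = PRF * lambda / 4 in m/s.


V_ua = 12927 * 0.076 / 4 = 245.6 m/s

245.6 m/s


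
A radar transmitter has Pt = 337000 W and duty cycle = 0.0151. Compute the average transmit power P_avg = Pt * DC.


P_avg = 337000 * 0.0151 = 5088.7 W

5088.7 W


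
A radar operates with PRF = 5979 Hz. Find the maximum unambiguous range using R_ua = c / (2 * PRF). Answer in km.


R_ua = 3e8 / (2 * 5979) = 25087.8 m = 25.1 km

25.1 km


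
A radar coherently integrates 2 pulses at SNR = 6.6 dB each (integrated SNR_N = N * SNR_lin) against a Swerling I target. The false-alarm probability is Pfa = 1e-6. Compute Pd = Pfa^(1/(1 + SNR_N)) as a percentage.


SNR_lin = 10^(6.6/10) = 4.57088
SNR_N = 2 * 4.57088 = 9.14176
1/(1 + SNR_N) = 1/10.14176 = 0.0986022
Pd = (1e-6)^0.0986022 = 0.25609
Pd = 25.6%

25.6%


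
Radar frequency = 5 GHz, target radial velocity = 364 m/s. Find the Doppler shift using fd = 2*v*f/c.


fd = 2 * 364 * 5000000000.0 / 3e8 = 12133.3 Hz

12133.3 Hz


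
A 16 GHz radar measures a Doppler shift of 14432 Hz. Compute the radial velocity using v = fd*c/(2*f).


v = 14432 * 3e8 / (2 * 16000000000.0) = 135.3 m/s

135.3 m/s


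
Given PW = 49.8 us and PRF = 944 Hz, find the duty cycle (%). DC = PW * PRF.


DC = 49.8e-6 * 944 * 100 = 4.7%

4.7%


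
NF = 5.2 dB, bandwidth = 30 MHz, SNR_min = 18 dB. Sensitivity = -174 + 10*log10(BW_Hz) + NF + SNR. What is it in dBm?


10*log10(30000000.0) = 74.77
S = -174 + 74.77 + 5.2 + 18 = -76.0 dBm

-76.0 dBm


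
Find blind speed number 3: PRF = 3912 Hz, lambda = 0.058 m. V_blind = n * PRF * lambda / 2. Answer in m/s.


V_blind = 3 * 3912 * 0.058 / 2 = 340.3 m/s

340.3 m/s


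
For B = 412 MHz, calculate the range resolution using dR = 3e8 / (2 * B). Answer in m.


dR = 3e8 / (2 * 412000000.0) = 0.36 m

0.36 m


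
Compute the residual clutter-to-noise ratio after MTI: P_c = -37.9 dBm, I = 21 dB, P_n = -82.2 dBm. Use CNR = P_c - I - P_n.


CNR = -37.9 - 21 - (-82.2) = 23.3 dB

23.3 dB


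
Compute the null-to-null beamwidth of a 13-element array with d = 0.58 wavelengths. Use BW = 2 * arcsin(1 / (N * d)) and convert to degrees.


1/(N*d) = 1/(13*0.58) = 0.132626
BW = 2*arcsin(0.132626) = 15.2 degrees

15.2 degrees


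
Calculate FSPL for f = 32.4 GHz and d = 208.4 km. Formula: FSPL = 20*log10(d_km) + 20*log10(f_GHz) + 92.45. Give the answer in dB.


20*log10(208.4) = 46.38
20*log10(32.4) = 30.21
FSPL = 169.0 dB

169.0 dB


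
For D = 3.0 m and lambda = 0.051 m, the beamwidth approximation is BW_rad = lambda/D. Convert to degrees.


BW_rad = 0.051 / 3.0 = 0.017
BW_deg = 0.97 degrees

0.97 degrees


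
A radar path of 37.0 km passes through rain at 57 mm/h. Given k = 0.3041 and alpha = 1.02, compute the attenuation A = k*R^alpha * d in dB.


gamma = 0.3041 * 57^1.02 = 18.793548 dB/km
A = 18.793548 * 37.0 = 695.36 dB

695.36 dB


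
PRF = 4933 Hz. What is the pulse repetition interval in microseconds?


PRI = 1/4933 = 0.0002027164 s = 202.7 us

202.7 us


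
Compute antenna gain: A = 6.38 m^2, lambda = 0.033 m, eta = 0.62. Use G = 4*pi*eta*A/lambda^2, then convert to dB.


G_linear = 4*pi*0.62*6.38/0.033^2 = 45645.12
G_dB = 10*log10(45645.12) = 46.6 dB

46.6 dB


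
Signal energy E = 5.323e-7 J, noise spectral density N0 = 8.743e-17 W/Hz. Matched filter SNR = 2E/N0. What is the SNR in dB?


SNR_lin = 2 * 5.323e-7 / 8.743e-17 = 1.218e10
SNR_dB = 10*log10(1.218e10) = 100.9 dB

100.9 dB


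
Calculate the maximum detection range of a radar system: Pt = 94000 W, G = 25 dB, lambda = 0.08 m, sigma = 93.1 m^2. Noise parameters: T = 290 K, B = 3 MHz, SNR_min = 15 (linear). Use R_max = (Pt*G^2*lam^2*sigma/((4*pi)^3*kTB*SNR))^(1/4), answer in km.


G_lin = 10^(25/10) = 316.227766
R^4 = 94000 * 316.227766^2 * 0.08^2 * 93.1 / ((4*pi)^3 * 1.38e-23 * 290 * 3000000.0 * 15)
R^4 = 1.56725e19 m^4
R_max = (1.56725e19)^(1/4) = 62919.4 m = 62.9 km

62.9 km


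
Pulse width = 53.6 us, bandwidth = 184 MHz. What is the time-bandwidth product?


TBP = 53.6 * 184 = 9862.4

9862.4


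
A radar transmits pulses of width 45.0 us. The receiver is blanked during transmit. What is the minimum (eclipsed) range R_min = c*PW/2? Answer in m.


R_min = 3e8 * 45.0e-6 / 2 = 6750.0 m

6750.0 m


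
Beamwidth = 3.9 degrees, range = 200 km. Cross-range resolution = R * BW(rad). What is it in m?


BW_rad = 0.068067841
CR = 200000 * 0.068067841 = 13613.6 m

13613.6 m


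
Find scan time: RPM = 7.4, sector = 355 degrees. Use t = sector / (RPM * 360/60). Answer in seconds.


t = 355 / (7.4 * 360) * 60 = 8.0 s

8.0 s


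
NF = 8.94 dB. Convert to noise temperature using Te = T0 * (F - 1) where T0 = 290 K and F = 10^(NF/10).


NF_lin = 10^(8.94/10) = 7.834296
Te = 290 * (7.834296 - 1) = 1981.9 K

1981.9 K


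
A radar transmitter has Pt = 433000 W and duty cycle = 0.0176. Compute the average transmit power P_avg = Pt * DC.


P_avg = 433000 * 0.0176 = 7620.8 W

7620.8 W


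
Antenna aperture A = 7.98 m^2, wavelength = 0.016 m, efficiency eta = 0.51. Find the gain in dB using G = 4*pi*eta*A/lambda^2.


G_linear = 4*pi*0.51*7.98/0.016^2 = 199775.84
G_dB = 10*log10(199775.84) = 53.0 dB

53.0 dB


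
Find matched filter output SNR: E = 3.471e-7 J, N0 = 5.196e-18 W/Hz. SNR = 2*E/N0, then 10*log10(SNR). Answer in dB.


SNR_lin = 2 * 3.471e-7 / 5.196e-18 = 1.336e11
SNR_dB = 10*log10(1.336e11) = 111.3 dB

111.3 dB


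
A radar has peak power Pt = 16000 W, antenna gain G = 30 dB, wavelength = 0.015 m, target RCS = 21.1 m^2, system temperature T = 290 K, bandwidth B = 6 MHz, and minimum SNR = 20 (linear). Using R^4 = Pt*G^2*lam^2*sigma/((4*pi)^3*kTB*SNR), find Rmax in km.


G_lin = 10^(30/10) = 1000.0
R^4 = 16000 * 1000.0^2 * 0.015^2 * 21.1 / ((4*pi)^3 * 1.38e-23 * 290 * 6000000.0 * 20)
R^4 = 7.97071e16 m^4
R_max = (7.97071e16)^(1/4) = 16802.5 m = 16.8 km

16.8 km


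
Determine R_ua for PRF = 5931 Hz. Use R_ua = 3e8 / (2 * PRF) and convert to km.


R_ua = 3e8 / (2 * 5931) = 25290.8 m = 25.3 km

25.3 km


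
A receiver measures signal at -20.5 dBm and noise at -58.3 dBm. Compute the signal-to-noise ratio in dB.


SNR = -20.5 - (-58.3) = 37.8 dB

37.8 dB


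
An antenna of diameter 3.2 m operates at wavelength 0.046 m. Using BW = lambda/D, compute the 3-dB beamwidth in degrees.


BW_rad = 0.046 / 3.2 = 0.014375
BW_deg = 0.82 degrees

0.82 degrees


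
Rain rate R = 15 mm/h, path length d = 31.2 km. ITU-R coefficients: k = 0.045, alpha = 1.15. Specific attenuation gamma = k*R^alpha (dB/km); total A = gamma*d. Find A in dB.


gamma = 0.045 * 15^1.15 = 1.013252 dB/km
A = 1.013252 * 31.2 = 31.61 dB

31.61 dB


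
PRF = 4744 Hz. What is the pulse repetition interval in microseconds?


PRI = 1/4744 = 0.0002107926 s = 210.8 us

210.8 us


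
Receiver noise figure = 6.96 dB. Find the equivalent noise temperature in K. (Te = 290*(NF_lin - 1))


NF_lin = 10^(6.96/10) = 4.965923
Te = 290 * (4.965923 - 1) = 1150.1 K

1150.1 K


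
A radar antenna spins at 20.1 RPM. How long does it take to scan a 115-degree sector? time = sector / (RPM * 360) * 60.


t = 115 / (20.1 * 360) * 60 = 0.95 s

0.95 s


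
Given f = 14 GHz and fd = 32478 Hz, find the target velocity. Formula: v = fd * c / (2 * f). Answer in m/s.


v = 32478 * 3e8 / (2 * 14000000000.0) = 348.0 m/s

348.0 m/s


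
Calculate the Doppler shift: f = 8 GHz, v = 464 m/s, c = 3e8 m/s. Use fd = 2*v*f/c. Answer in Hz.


fd = 2 * 464 * 8000000000.0 / 3e8 = 24746.7 Hz

24746.7 Hz


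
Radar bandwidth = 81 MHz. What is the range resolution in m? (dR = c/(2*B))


dR = 3e8 / (2 * 81000000.0) = 1.85 m

1.85 m


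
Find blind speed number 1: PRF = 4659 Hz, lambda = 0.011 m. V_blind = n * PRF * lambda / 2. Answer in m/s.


V_blind = 1 * 4659 * 0.011 / 2 = 25.6 m/s

25.6 m/s


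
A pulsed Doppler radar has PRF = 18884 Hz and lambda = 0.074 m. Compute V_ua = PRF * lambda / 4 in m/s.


V_ua = 18884 * 0.074 / 4 = 349.4 m/s

349.4 m/s


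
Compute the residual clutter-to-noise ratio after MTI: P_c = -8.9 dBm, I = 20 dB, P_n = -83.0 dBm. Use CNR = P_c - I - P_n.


CNR = -8.9 - 20 - (-83.0) = 54.1 dB

54.1 dB


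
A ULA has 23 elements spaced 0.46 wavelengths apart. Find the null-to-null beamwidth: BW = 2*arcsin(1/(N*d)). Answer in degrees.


1/(N*d) = 1/(23*0.46) = 0.094518
BW = 2*arcsin(0.094518) = 10.8 degrees

10.8 degrees


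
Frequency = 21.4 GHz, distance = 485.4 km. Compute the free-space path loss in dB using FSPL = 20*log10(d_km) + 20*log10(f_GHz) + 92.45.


20*log10(485.4) = 53.72
20*log10(21.4) = 26.61
FSPL = 172.8 dB

172.8 dB


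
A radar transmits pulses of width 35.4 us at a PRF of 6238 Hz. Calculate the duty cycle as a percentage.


DC = 35.4e-6 * 6238 * 100 = 22.08%

22.08%


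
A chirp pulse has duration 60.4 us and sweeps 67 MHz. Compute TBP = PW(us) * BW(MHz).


TBP = 60.4 * 67 = 4046.8

4046.8


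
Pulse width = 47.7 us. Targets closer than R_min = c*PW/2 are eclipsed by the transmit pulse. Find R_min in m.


R_min = 3e8 * 47.7e-6 / 2 = 7155.0 m

7155.0 m


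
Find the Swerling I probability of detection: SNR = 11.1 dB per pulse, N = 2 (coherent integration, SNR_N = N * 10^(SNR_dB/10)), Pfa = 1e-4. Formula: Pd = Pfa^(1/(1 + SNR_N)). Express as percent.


SNR_lin = 10^(11.1/10) = 12.8825
SNR_N = 2 * 12.8825 = 25.765
1/(1 + SNR_N) = 1/26.765 = 0.0373622
Pd = (1e-4)^0.0373622 = 0.70884
Pd = 70.9%

70.9%


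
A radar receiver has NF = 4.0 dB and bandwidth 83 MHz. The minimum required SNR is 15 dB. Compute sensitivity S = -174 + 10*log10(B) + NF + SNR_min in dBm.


10*log10(83000000.0) = 79.19
S = -174 + 79.19 + 4.0 + 15 = -75.8 dBm

-75.8 dBm


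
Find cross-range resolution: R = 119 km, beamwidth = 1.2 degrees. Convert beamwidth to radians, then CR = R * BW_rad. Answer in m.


BW_rad = 0.020943951
CR = 119000 * 0.020943951 = 2492.3 m

2492.3 m


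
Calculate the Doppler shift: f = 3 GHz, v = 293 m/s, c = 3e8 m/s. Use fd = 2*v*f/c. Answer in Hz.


fd = 2 * 293 * 3000000000.0 / 3e8 = 5860.0 Hz

5860.0 Hz


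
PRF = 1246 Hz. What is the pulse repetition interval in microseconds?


PRI = 1/1246 = 0.0008025682 s = 802.6 us

802.6 us


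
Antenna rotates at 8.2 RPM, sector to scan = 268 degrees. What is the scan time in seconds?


t = 268 / (8.2 * 360) * 60 = 5.45 s

5.45 s


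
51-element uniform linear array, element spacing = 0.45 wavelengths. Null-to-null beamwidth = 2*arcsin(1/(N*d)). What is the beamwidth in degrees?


1/(N*d) = 1/(51*0.45) = 0.043573
BW = 2*arcsin(0.043573) = 5.0 degrees

5.0 degrees


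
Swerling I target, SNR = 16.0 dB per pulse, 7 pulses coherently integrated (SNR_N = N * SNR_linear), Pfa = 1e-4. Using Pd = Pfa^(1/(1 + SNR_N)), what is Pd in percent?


SNR_lin = 10^(16.0/10) = 39.81072
SNR_N = 7 * 39.81072 = 278.67504
1/(1 + SNR_N) = 1/279.67504 = 0.0035756
Pd = (1e-4)^0.0035756 = 0.9676
Pd = 96.8%

96.8%


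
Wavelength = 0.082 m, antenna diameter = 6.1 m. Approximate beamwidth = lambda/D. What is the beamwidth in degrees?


BW_rad = 0.082 / 6.1 = 0.013443
BW_deg = 0.77 degrees

0.77 degrees


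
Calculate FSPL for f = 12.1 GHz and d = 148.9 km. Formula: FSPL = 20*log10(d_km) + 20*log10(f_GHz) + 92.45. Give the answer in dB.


20*log10(148.9) = 43.46
20*log10(12.1) = 21.66
FSPL = 157.6 dB

157.6 dB


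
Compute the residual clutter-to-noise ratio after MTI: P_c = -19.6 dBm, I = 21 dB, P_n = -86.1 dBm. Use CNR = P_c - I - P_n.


CNR = -19.6 - 21 - (-86.1) = 45.5 dB

45.5 dB


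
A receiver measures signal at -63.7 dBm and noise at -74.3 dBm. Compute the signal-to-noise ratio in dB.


SNR = -63.7 - (-74.3) = 10.6 dB

10.6 dB


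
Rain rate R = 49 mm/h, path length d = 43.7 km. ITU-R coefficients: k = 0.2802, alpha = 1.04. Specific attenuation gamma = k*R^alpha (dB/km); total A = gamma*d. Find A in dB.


gamma = 0.2802 * 49^1.04 = 16.0425 dB/km
A = 16.0425 * 43.7 = 701.06 dB

701.06 dB


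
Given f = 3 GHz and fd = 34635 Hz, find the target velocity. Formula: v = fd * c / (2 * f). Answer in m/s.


v = 34635 * 3e8 / (2 * 3000000000.0) = 1731.8 m/s

1731.8 m/s


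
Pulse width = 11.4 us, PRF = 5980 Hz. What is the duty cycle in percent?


DC = 11.4e-6 * 5980 * 100 = 6.82%

6.82%


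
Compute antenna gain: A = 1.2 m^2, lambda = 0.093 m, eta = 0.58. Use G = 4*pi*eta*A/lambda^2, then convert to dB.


G_linear = 4*pi*0.58*1.2/0.093^2 = 1011.24
G_dB = 10*log10(1011.24) = 30.0 dB

30.0 dB


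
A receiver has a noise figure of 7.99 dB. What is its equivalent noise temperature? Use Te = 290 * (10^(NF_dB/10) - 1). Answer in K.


NF_lin = 10^(7.99/10) = 6.295062
Te = 290 * (6.295062 - 1) = 1535.6 K

1535.6 K


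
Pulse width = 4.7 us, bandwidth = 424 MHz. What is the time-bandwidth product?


TBP = 4.7 * 424 = 1992.8

1992.8


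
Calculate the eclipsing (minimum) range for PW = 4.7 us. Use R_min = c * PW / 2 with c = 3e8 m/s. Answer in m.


R_min = 3e8 * 4.7e-6 / 2 = 705.0 m

705.0 m


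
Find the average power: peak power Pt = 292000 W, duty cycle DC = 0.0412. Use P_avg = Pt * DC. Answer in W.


P_avg = 292000 * 0.0412 = 12030.4 W

12030.4 W


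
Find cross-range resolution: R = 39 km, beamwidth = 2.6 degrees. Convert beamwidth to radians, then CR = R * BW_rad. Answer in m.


BW_rad = 0.045378561
CR = 39000 * 0.045378561 = 1769.8 m

1769.8 m


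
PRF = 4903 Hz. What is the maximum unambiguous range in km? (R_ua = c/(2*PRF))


R_ua = 3e8 / (2 * 4903) = 30593.5 m = 30.6 km

30.6 km


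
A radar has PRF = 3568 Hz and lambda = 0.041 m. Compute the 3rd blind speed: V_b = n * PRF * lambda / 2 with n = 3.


V_blind = 3 * 3568 * 0.041 / 2 = 219.4 m/s

219.4 m/s


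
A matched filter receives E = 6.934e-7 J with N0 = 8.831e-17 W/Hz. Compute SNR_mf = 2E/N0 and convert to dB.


SNR_lin = 2 * 6.934e-7 / 8.831e-17 = 1.57e10
SNR_dB = 10*log10(1.57e10) = 102.0 dB

102.0 dB


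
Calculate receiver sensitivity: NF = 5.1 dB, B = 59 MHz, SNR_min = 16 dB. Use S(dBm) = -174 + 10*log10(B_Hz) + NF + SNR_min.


10*log10(59000000.0) = 77.71
S = -174 + 77.71 + 5.1 + 16 = -75.2 dBm

-75.2 dBm


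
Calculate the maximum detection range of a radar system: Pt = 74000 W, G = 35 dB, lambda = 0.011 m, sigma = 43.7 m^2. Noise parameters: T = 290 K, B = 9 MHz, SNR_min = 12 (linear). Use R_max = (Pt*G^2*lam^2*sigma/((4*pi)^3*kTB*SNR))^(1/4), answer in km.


G_lin = 10^(35/10) = 3162.27766
R^4 = 74000 * 3162.27766^2 * 0.011^2 * 43.7 / ((4*pi)^3 * 1.38e-23 * 290 * 9000000.0 * 12)
R^4 = 4.56213e18 m^4
R_max = (4.56213e18)^(1/4) = 46216.0 m = 46.2 km

46.2 km


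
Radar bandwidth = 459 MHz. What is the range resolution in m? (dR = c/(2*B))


dR = 3e8 / (2 * 459000000.0) = 0.33 m

0.33 m


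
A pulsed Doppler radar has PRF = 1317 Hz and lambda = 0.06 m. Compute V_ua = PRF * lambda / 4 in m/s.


V_ua = 1317 * 0.06 / 4 = 19.8 m/s

19.8 m/s


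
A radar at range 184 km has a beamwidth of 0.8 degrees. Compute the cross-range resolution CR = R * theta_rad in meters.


BW_rad = 0.013962634
CR = 184000 * 0.013962634 = 2569.1 m

2569.1 m


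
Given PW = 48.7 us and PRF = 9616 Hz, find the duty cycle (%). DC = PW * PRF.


DC = 48.7e-6 * 9616 * 100 = 46.83%

46.83%


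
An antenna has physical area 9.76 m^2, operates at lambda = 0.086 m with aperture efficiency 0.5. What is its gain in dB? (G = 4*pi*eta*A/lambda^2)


G_linear = 4*pi*0.5*9.76/0.086^2 = 8291.49
G_dB = 10*log10(8291.49) = 39.2 dB

39.2 dB


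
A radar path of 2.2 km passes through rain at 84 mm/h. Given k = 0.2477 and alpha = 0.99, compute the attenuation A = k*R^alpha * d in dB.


gamma = 0.2477 * 84^0.99 = 19.905015 dB/km
A = 19.905015 * 2.2 = 43.79 dB

43.79 dB


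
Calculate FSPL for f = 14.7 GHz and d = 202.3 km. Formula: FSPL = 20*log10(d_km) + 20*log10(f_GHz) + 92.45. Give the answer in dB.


20*log10(202.3) = 46.12
20*log10(14.7) = 23.35
FSPL = 161.9 dB

161.9 dB


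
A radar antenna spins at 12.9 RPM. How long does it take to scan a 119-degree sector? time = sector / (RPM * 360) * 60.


t = 119 / (12.9 * 360) * 60 = 1.54 s

1.54 s


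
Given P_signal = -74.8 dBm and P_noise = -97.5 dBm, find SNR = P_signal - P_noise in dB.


SNR = -74.8 - (-97.5) = 22.7 dB

22.7 dB


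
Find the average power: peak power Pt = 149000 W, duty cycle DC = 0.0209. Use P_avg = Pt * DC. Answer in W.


P_avg = 149000 * 0.0209 = 3114.1 W

3114.1 W


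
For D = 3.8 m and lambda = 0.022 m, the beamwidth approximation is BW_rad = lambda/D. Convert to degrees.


BW_rad = 0.022 / 3.8 = 0.005789
BW_deg = 0.33 degrees

0.33 degrees


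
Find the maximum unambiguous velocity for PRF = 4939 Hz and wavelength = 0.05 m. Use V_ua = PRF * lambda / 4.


V_ua = 4939 * 0.05 / 4 = 61.7 m/s

61.7 m/s


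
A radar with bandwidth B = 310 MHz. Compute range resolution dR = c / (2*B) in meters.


dR = 3e8 / (2 * 310000000.0) = 0.48 m

0.48 m


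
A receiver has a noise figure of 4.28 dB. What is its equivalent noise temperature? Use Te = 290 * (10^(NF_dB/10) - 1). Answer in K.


NF_lin = 10^(4.28/10) = 2.679168
Te = 290 * (2.679168 - 1) = 487.0 K

487.0 K


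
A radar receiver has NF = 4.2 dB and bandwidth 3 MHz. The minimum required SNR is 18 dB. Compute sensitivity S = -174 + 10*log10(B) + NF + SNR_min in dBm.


10*log10(3000000.0) = 64.77
S = -174 + 64.77 + 4.2 + 18 = -87.0 dBm

-87.0 dBm


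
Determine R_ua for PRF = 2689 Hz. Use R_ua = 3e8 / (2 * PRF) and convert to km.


R_ua = 3e8 / (2 * 2689) = 55782.8 m = 55.8 km

55.8 km


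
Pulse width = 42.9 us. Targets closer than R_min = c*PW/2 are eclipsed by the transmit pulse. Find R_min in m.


R_min = 3e8 * 42.9e-6 / 2 = 6435.0 m

6435.0 m


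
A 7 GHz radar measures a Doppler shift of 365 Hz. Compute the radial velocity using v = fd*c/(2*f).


v = 365 * 3e8 / (2 * 7000000000.0) = 7.8 m/s

7.8 m/s


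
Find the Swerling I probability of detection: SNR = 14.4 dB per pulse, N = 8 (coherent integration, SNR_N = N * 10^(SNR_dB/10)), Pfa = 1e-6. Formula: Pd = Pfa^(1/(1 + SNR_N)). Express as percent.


SNR_lin = 10^(14.4/10) = 27.54229
SNR_N = 8 * 27.54229 = 220.33832
1/(1 + SNR_N) = 1/221.33832 = 0.004518
Pd = (1e-6)^0.004518 = 0.93949
Pd = 93.9%

93.9%


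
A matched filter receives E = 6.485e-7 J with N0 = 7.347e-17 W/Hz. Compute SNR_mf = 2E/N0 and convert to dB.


SNR_lin = 2 * 6.485e-7 / 7.347e-17 = 1.765e10
SNR_dB = 10*log10(1.765e10) = 102.5 dB

102.5 dB


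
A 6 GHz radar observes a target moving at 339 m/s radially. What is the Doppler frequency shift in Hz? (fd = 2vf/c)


fd = 2 * 339 * 6000000000.0 / 3e8 = 13560.0 Hz

13560.0 Hz


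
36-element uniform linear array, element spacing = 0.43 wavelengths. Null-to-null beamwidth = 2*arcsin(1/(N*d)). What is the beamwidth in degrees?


1/(N*d) = 1/(36*0.43) = 0.064599
BW = 2*arcsin(0.064599) = 7.4 degrees

7.4 degrees


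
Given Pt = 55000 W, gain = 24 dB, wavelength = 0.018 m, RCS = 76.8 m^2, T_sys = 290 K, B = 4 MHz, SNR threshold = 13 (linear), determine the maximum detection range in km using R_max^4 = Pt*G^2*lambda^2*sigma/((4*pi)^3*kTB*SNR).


G_lin = 10^(24/10) = 251.188643
R^4 = 55000 * 251.188643^2 * 0.018^2 * 76.8 / ((4*pi)^3 * 1.38e-23 * 290 * 4000000.0 * 13)
R^4 = 2.09102e17 m^4
R_max = (2.09102e17)^(1/4) = 21384.0 m = 21.4 km

21.4 km


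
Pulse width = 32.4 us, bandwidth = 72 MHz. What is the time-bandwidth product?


TBP = 32.4 * 72 = 2332.8

2332.8


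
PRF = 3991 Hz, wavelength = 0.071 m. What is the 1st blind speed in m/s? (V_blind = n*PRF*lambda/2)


V_blind = 1 * 3991 * 0.071 / 2 = 141.7 m/s

141.7 m/s


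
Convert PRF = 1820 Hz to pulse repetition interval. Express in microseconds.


PRI = 1/1820 = 0.0005494505 s = 549.5 us

549.5 us


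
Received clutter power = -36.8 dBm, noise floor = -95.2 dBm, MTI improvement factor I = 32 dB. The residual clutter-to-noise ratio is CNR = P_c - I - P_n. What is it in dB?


CNR = -36.8 - 32 - (-95.2) = 26.4 dB

26.4 dB


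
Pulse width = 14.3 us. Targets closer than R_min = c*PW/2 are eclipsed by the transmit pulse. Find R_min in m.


R_min = 3e8 * 14.3e-6 / 2 = 2145.0 m

2145.0 m


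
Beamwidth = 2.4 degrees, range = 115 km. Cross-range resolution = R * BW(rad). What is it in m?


BW_rad = 0.041887902
CR = 115000 * 0.041887902 = 4817.1 m

4817.1 m


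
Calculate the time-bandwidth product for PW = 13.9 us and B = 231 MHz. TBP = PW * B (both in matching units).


TBP = 13.9 * 231 = 3210.9

3210.9


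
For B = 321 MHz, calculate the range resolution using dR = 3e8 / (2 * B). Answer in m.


dR = 3e8 / (2 * 321000000.0) = 0.47 m

0.47 m


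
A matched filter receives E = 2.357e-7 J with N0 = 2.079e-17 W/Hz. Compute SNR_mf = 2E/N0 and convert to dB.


SNR_lin = 2 * 2.357e-7 / 2.079e-17 = 2.267e10
SNR_dB = 10*log10(2.267e10) = 103.6 dB

103.6 dB


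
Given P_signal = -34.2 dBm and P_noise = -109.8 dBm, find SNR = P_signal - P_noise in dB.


SNR = -34.2 - (-109.8) = 75.6 dB

75.6 dB


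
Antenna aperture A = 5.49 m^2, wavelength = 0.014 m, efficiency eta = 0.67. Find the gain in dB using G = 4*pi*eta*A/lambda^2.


G_linear = 4*pi*0.67*5.49/0.014^2 = 235831.03
G_dB = 10*log10(235831.03) = 53.7 dB

53.7 dB


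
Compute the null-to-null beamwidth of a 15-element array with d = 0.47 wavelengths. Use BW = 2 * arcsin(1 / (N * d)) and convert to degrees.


1/(N*d) = 1/(15*0.47) = 0.141844
BW = 2*arcsin(0.141844) = 16.3 degrees

16.3 degrees


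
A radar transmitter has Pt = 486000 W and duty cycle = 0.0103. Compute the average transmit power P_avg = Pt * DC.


P_avg = 486000 * 0.0103 = 5005.8 W

5005.8 W


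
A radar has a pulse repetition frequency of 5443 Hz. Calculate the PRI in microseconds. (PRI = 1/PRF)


PRI = 1/5443 = 0.0001837222 s = 183.7 us

183.7 us


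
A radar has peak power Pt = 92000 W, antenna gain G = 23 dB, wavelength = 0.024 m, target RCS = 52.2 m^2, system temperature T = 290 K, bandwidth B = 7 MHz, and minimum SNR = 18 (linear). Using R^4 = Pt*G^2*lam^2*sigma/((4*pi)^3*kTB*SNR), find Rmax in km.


G_lin = 10^(23/10) = 199.526231
R^4 = 92000 * 199.526231^2 * 0.024^2 * 52.2 / ((4*pi)^3 * 1.38e-23 * 290 * 7000000.0 * 18)
R^4 = 1.10053e17 m^4
R_max = (1.10053e17)^(1/4) = 18213.8 m = 18.2 km

18.2 km


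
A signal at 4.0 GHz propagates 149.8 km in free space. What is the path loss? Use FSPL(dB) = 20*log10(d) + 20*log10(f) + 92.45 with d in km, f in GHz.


20*log10(149.8) = 43.51
20*log10(4.0) = 12.04
FSPL = 148.0 dB

148.0 dB


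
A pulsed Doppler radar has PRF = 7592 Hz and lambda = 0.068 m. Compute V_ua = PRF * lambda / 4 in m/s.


V_ua = 7592 * 0.068 / 4 = 129.1 m/s

129.1 m/s


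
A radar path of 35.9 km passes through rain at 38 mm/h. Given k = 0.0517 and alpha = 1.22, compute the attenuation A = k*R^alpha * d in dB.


gamma = 0.0517 * 38^1.22 = 4.373474 dB/km
A = 4.373474 * 35.9 = 157.01 dB

157.01 dB


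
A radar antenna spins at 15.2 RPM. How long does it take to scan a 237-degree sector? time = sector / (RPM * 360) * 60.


t = 237 / (15.2 * 360) * 60 = 2.6 s

2.6 s


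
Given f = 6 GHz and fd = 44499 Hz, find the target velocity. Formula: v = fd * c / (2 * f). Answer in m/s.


v = 44499 * 3e8 / (2 * 6000000000.0) = 1112.5 m/s

1112.5 m/s


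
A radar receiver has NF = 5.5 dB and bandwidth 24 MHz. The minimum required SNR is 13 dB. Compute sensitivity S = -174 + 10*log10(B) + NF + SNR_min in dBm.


10*log10(24000000.0) = 73.8
S = -174 + 73.8 + 5.5 + 13 = -81.7 dBm

-81.7 dBm


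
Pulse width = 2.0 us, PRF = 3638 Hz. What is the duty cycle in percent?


DC = 2.0e-6 * 3638 * 100 = 0.73%

0.73%


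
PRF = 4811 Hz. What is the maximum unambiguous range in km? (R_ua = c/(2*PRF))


R_ua = 3e8 / (2 * 4811) = 31178.5 m = 31.2 km

31.2 km


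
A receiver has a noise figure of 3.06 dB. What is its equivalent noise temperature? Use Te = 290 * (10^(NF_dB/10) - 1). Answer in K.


NF_lin = 10^(3.06/10) = 2.023019
Te = 290 * (2.023019 - 1) = 296.7 K

296.7 K


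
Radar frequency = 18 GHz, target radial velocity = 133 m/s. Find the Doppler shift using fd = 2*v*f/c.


fd = 2 * 133 * 18000000000.0 / 3e8 = 15960.0 Hz

15960.0 Hz


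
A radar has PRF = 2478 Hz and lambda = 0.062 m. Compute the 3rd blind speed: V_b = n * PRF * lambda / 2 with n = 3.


V_blind = 3 * 2478 * 0.062 / 2 = 230.5 m/s

230.5 m/s


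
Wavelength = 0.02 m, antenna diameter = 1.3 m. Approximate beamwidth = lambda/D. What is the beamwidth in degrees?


BW_rad = 0.02 / 1.3 = 0.015385
BW_deg = 0.88 degrees

0.88 degrees


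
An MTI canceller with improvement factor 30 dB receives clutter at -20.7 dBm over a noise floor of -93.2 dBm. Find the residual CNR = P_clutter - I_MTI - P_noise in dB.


CNR = -20.7 - 30 - (-93.2) = 42.5 dB

42.5 dB


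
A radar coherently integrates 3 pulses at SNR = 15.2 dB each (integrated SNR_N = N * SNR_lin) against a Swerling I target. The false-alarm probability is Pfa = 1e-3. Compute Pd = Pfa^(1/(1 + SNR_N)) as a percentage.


SNR_lin = 10^(15.2/10) = 33.11311
SNR_N = 3 * 33.11311 = 99.33933
1/(1 + SNR_N) = 1/100.33933 = 0.0099662
Pd = (1e-3)^0.0099662 = 0.93347
Pd = 93.3%

93.3%


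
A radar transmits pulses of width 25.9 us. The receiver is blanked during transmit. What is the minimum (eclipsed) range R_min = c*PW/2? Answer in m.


R_min = 3e8 * 25.9e-6 / 2 = 3885.0 m

3885.0 m


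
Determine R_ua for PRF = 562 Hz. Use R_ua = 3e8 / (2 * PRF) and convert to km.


R_ua = 3e8 / (2 * 562) = 266903.9 m = 266.9 km

266.9 km


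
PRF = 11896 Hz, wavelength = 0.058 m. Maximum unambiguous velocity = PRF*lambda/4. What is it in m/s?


V_ua = 11896 * 0.058 / 4 = 172.5 m/s

172.5 m/s


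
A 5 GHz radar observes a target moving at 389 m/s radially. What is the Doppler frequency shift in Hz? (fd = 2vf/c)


fd = 2 * 389 * 5000000000.0 / 3e8 = 12966.7 Hz

12966.7 Hz


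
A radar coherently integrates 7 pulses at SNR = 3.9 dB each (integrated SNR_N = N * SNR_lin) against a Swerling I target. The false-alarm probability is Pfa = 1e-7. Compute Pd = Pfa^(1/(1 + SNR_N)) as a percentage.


SNR_lin = 10^(3.9/10) = 2.45471
SNR_N = 7 * 2.45471 = 17.18297
1/(1 + SNR_N) = 1/18.18297 = 0.0549965
Pd = (1e-7)^0.0549965 = 0.41212
Pd = 41.2%

41.2%


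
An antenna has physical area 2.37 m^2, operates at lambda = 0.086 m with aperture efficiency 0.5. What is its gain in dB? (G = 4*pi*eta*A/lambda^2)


G_linear = 4*pi*0.5*2.37/0.086^2 = 2013.41
G_dB = 10*log10(2013.41) = 33.0 dB

33.0 dB


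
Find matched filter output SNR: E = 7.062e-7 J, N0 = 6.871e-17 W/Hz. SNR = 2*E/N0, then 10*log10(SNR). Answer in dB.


SNR_lin = 2 * 7.062e-7 / 6.871e-17 = 2.056e10
SNR_dB = 10*log10(2.056e10) = 103.1 dB

103.1 dB


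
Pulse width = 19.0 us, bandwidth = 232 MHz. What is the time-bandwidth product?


TBP = 19.0 * 232 = 4408.0

4408.0


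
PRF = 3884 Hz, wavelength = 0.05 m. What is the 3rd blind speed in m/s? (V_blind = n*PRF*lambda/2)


V_blind = 3 * 3884 * 0.05 / 2 = 291.3 m/s

291.3 m/s


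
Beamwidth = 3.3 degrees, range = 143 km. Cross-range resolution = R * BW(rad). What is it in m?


BW_rad = 0.057595865
CR = 143000 * 0.057595865 = 8236.2 m

8236.2 m


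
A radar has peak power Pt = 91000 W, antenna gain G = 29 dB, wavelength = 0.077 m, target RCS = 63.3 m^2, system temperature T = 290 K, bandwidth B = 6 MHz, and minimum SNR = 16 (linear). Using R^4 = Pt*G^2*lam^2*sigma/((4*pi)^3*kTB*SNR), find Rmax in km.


G_lin = 10^(29/10) = 794.328235
R^4 = 91000 * 794.328235^2 * 0.077^2 * 63.3 / ((4*pi)^3 * 1.38e-23 * 290 * 6000000.0 * 16)
R^4 = 2.8265e19 m^4
R_max = (2.8265e19)^(1/4) = 72914.2 m = 72.9 km

72.9 km


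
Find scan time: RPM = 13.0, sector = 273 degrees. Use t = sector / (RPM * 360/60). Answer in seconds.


t = 273 / (13.0 * 360) * 60 = 3.5 s

3.5 s


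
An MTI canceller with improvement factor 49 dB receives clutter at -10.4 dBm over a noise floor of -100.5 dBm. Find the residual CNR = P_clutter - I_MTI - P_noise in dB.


CNR = -10.4 - 49 - (-100.5) = 41.1 dB

41.1 dB


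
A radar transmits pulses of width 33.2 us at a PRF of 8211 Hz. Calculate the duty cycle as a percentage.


DC = 33.2e-6 * 8211 * 100 = 27.26%

27.26%


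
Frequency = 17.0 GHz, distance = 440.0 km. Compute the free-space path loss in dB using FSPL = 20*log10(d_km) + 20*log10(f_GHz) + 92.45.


20*log10(440.0) = 52.87
20*log10(17.0) = 24.61
FSPL = 169.9 dB

169.9 dB


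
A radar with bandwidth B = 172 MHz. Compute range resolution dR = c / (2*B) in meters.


dR = 3e8 / (2 * 172000000.0) = 0.87 m

0.87 m


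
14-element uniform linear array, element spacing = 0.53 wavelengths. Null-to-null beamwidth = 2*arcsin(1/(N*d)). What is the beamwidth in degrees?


1/(N*d) = 1/(14*0.53) = 0.134771
BW = 2*arcsin(0.134771) = 15.5 degrees

15.5 degrees


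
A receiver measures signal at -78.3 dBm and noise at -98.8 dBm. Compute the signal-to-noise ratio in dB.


SNR = -78.3 - (-98.8) = 20.5 dB

20.5 dB


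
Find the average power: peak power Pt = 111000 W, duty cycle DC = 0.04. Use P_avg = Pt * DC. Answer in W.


P_avg = 111000 * 0.04 = 4440.0 W

4440.0 W


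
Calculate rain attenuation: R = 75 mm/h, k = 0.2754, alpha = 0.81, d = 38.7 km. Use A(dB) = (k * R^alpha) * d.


gamma = 0.2754 * 75^0.81 = 9.09418 dB/km
A = 9.09418 * 38.7 = 351.94 dB

351.94 dB


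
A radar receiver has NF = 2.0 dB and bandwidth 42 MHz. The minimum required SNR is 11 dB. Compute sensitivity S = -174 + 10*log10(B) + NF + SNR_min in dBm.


10*log10(42000000.0) = 76.23
S = -174 + 76.23 + 2.0 + 11 = -84.8 dBm

-84.8 dBm


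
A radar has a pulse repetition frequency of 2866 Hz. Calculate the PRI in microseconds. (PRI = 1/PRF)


PRI = 1/2866 = 0.0003489184 s = 348.9 us

348.9 us


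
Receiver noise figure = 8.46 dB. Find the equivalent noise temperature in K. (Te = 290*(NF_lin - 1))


NF_lin = 10^(8.46/10) = 7.014553
Te = 290 * (7.014553 - 1) = 1744.2 K

1744.2 K


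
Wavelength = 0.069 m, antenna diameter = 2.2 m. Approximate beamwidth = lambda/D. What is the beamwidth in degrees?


BW_rad = 0.069 / 2.2 = 0.031364
BW_deg = 1.8 degrees

1.8 degrees


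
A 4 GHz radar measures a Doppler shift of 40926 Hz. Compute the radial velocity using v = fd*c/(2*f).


v = 40926 * 3e8 / (2 * 4000000000.0) = 1534.7 m/s

1534.7 m/s


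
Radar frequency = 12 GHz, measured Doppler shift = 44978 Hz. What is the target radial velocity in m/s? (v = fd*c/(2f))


v = 44978 * 3e8 / (2 * 12000000000.0) = 562.2 m/s

562.2 m/s


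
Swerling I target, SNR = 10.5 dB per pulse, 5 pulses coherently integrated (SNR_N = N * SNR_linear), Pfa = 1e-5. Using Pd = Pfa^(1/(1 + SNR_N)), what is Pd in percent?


SNR_lin = 10^(10.5/10) = 11.22018
SNR_N = 5 * 11.22018 = 56.1009
1/(1 + SNR_N) = 1/57.1009 = 0.0175129
Pd = (1e-5)^0.0175129 = 0.8174
Pd = 81.7%

81.7%


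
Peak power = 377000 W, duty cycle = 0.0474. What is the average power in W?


P_avg = 377000 * 0.0474 = 17869.8 W

17869.8 W


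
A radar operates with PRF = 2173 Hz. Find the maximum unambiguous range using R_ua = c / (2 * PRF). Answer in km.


R_ua = 3e8 / (2 * 2173) = 69029.0 m = 69.0 km

69.0 km


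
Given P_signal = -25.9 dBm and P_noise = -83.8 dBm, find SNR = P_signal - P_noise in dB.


SNR = -25.9 - (-83.8) = 57.9 dB

57.9 dB


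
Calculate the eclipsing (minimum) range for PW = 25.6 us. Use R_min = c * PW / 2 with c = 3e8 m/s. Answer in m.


R_min = 3e8 * 25.6e-6 / 2 = 3840.0 m

3840.0 m


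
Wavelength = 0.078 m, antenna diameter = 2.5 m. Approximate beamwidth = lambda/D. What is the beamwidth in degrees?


BW_rad = 0.078 / 2.5 = 0.0312
BW_deg = 1.79 degrees

1.79 degrees


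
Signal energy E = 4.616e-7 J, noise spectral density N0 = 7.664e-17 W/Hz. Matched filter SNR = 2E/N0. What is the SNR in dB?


SNR_lin = 2 * 4.616e-7 / 7.664e-17 = 1.205e10
SNR_dB = 10*log10(1.205e10) = 100.8 dB

100.8 dB


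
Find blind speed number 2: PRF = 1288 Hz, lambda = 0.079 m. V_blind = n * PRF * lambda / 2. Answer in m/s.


V_blind = 2 * 1288 * 0.079 / 2 = 101.8 m/s

101.8 m/s


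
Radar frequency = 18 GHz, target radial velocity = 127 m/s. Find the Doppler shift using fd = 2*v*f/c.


fd = 2 * 127 * 18000000000.0 / 3e8 = 15240.0 Hz

15240.0 Hz


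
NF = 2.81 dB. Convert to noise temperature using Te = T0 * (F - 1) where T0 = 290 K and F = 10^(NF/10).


NF_lin = 10^(2.81/10) = 1.909853
Te = 290 * (1.909853 - 1) = 263.9 K

263.9 K


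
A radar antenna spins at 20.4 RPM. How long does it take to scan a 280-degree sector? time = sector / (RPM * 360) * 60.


t = 280 / (20.4 * 360) * 60 = 2.29 s

2.29 s


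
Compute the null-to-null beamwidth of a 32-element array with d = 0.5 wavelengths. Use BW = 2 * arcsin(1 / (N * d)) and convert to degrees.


1/(N*d) = 1/(32*0.5) = 0.0625
BW = 2*arcsin(0.0625) = 7.2 degrees

7.2 degrees


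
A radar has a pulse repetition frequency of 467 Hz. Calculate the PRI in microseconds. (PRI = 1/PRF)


PRI = 1/467 = 0.0021413276 s = 2141.3 us

2141.3 us


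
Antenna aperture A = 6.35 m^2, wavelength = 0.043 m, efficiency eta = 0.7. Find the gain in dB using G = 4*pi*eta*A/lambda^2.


G_linear = 4*pi*0.7*6.35/0.043^2 = 30209.58
G_dB = 10*log10(30209.58) = 44.8 dB

44.8 dB


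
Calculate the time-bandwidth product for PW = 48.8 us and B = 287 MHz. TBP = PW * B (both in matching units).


TBP = 48.8 * 287 = 14005.6

14005.6


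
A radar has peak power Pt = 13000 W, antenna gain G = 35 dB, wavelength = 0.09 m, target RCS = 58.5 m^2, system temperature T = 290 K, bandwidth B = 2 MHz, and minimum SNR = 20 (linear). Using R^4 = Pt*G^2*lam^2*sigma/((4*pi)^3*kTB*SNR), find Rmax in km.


G_lin = 10^(35/10) = 3162.27766
R^4 = 13000 * 3162.27766^2 * 0.09^2 * 58.5 / ((4*pi)^3 * 1.38e-23 * 290 * 2000000.0 * 20)
R^4 = 1.93918e20 m^4
R_max = (1.93918e20)^(1/4) = 118006.1 m = 118.0 km

118.0 km


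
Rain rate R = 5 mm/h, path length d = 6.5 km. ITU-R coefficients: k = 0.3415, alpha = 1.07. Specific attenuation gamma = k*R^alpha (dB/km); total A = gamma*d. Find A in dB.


gamma = 0.3415 * 5^1.07 = 1.911123 dB/km
A = 1.911123 * 6.5 = 12.42 dB

12.42 dB


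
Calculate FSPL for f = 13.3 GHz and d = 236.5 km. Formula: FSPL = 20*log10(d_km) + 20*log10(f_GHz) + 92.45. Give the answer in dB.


20*log10(236.5) = 47.48
20*log10(13.3) = 22.48
FSPL = 162.4 dB

162.4 dB


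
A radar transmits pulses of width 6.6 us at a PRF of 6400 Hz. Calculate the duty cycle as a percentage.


DC = 6.6e-6 * 6400 * 100 = 4.22%

4.22%


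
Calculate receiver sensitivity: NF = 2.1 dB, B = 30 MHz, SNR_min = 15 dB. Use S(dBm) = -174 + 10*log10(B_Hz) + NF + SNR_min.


10*log10(30000000.0) = 74.77
S = -174 + 74.77 + 2.1 + 15 = -82.1 dBm

-82.1 dBm


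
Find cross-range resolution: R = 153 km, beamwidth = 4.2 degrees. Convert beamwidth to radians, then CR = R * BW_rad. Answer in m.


BW_rad = 0.073303829
CR = 153000 * 0.073303829 = 11215.5 m

11215.5 m


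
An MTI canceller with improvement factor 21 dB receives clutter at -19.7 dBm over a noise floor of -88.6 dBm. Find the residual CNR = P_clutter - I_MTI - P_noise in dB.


CNR = -19.7 - 21 - (-88.6) = 47.9 dB

47.9 dB


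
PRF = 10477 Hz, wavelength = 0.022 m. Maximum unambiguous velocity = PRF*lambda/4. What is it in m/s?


V_ua = 10477 * 0.022 / 4 = 57.6 m/s

57.6 m/s


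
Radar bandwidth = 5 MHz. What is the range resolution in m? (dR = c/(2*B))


dR = 3e8 / (2 * 5000000.0) = 30.0 m

30.0 m


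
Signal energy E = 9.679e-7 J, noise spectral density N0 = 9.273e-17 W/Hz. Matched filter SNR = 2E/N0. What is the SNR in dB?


SNR_lin = 2 * 9.679e-7 / 9.273e-17 = 2.088e10
SNR_dB = 10*log10(2.088e10) = 103.2 dB

103.2 dB


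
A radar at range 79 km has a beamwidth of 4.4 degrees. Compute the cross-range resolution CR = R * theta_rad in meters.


BW_rad = 0.076794487
CR = 79000 * 0.076794487 = 6066.8 m

6066.8 m


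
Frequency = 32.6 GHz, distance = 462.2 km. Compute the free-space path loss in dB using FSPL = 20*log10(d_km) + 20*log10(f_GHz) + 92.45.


20*log10(462.2) = 53.3
20*log10(32.6) = 30.26
FSPL = 176.0 dB

176.0 dB


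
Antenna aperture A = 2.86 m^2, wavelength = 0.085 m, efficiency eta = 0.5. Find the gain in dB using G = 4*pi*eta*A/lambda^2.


G_linear = 4*pi*0.5*2.86/0.085^2 = 2487.18
G_dB = 10*log10(2487.18) = 34.0 dB

34.0 dB


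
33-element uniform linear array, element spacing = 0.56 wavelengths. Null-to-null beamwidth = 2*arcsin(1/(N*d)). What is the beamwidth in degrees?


1/(N*d) = 1/(33*0.56) = 0.054113
BW = 2*arcsin(0.054113) = 6.2 degrees

6.2 degrees


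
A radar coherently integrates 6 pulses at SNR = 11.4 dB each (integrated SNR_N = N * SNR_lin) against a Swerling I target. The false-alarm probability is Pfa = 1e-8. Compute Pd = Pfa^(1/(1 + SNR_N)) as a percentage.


SNR_lin = 10^(11.4/10) = 13.80384
SNR_N = 6 * 13.80384 = 82.82304
1/(1 + SNR_N) = 1/83.82304 = 0.0119299
Pd = (1e-8)^0.0119299 = 0.80271
Pd = 80.3%

80.3%


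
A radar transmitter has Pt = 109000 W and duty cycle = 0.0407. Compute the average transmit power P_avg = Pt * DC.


P_avg = 109000 * 0.0407 = 4436.3 W

4436.3 W


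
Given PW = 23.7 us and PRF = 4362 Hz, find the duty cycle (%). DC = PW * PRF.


DC = 23.7e-6 * 4362 * 100 = 10.34%

10.34%


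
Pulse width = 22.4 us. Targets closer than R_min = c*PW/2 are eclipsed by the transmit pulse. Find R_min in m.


R_min = 3e8 * 22.4e-6 / 2 = 3360.0 m

3360.0 m


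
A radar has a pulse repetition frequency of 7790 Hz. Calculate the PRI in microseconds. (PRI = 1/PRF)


PRI = 1/7790 = 0.0001283697 s = 128.4 us

128.4 us


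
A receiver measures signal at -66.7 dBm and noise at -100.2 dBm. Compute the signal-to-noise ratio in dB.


SNR = -66.7 - (-100.2) = 33.5 dB

33.5 dB


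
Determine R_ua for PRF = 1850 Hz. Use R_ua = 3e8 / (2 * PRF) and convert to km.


R_ua = 3e8 / (2 * 1850) = 81081.1 m = 81.1 km

81.1 km
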